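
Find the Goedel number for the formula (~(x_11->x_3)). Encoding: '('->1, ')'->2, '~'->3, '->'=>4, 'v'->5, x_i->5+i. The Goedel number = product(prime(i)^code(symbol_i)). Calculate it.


Formula: (~(x_11->x_3))
Symbol codes: [1, 3, 1, 16, 4, 8, 2, 2]
Primes: [2, 3, 5, 7, 11, 13, 17, 19]
p_1^1 = 2^1 = 2
p_2^3 = 3^3 = 27
p_3^1 = 5^1 = 5
p_4^16 = 7^16 = 33232930569601
p_5^4 = 11^4 = 14641
p_6^8 = 13^8 = 815730721
p_7^2 = 17^2 = 289
p_8^2 = 19^2 = 361
Product = 11180339929534998989993627781009630

11180339929534998989993627781009630


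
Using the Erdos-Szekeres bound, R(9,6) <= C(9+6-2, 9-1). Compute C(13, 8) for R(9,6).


R(9,6) <= C(9+6-2, 9-1) = C(13, 8)
C(13, 8) = 13! / (8! * 5!)
= 1287

1287


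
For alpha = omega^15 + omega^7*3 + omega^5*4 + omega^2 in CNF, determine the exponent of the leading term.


CNF: omega^15 + omega^7*3 + omega^5*4 + omega^2
The leading term is omega^15, which has exponent 15.

15


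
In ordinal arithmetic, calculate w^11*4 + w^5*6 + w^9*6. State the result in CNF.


Ordinal addition (w^11*4 + w^5*6) + w^9*6:
alpha's leading term has exponent 11 > beta's exponent 9, so it survives.
alpha's tail term has exponent 5 < beta's exponent 9, so it is absorbed by beta.
In ordinal addition, any term followed by a strictly larger-exponent term is absorbed.
Result = w^11*4 + w^9*6

w^11*4 + w^9*6


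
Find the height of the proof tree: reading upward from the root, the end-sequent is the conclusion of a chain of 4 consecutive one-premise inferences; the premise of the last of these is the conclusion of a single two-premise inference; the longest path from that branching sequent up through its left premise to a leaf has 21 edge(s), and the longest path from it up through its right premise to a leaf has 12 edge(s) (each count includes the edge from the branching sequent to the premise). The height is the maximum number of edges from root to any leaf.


Longest path through the left premise: 21 edges (measured from the branching sequent)
Longest path through the right premise: 12 edges
Height of the subtree rooted at the branching sequent: max(21, 12) = 21
The branching sequent sits 4 edges above the root (the chain of one-premise inferences), so height = 21 + 4 = 25

25


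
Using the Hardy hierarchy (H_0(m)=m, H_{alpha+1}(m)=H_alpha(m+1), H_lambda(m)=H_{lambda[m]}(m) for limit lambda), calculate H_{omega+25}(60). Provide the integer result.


H_{omega+25}(60):
Unwind the 25 successor steps: H_{omega+25}(60) = H_omega(60+25) = H_omega(85).
H_omega(m) = H_m(m) = m + m = 2m.
Result = 2 * 85 = 170

170


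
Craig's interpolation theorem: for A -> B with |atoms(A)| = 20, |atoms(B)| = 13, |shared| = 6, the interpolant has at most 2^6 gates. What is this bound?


Shared atoms = 6
Craig interpolant size bound = 2^6
= 64

64


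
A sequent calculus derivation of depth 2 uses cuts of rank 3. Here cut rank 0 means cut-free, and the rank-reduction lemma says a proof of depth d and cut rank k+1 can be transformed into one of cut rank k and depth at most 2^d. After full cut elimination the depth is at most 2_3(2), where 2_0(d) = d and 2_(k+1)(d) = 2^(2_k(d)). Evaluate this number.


Each rank reduction sends depth d to at most 2^d; cut rank r needs r reductions.
2_0(2) = 2
2_1(2) = 2^2 = 4
2_2(2) = 2^4 = 16
2_3(2) = 2^16 = 65536
Cut-free depth bound = 65536

65536


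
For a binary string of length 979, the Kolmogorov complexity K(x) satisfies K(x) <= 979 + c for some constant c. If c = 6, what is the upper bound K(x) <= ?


K(x) <= |x| + c = 979 + 6 = 985

985


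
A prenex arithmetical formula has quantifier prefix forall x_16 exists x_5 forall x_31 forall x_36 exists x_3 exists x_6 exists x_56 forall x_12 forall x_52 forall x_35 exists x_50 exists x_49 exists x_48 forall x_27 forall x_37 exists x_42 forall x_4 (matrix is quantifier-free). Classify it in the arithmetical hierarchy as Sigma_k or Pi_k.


Leading quantifier is forall, so the class is Pi.
Number of quantifier blocks = alternations + 1 = 8 + 1 = 9.
Classification: Pi_9

Pi_9


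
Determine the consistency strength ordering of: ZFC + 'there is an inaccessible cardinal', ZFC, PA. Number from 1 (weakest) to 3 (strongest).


Ordering by consistency strength:
1. PA
2. ZFC
3. ZFC + 'there is an inaccessible cardinal'


ZFC + 'there is an inaccessible cardinal'=3, ZFC=2, PA=1


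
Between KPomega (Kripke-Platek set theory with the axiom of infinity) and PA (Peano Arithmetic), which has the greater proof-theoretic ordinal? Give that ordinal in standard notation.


Proof-theoretic ordinal of KPomega (Kripke-Platek set theory with the axiom of infinity): psi_0(epsilon_{Omega+1})
Proof-theoretic ordinal of PA (Peano Arithmetic): epsilon_0
Comparing: epsilon_0 < psi_0(epsilon_{Omega+1}).
The larger ordinal is psi_0(epsilon_{Omega+1}) (from KPomega (Kripke-Platek set theory with the axiom of infinity)).

psi_0(epsilon_{Omega+1})


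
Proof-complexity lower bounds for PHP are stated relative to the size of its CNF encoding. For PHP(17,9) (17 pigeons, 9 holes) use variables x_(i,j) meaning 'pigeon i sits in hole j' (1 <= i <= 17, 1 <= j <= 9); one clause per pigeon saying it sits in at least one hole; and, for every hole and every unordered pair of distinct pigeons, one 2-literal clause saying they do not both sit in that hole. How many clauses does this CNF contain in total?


PHP(17,9): 17 pigeons, 9 holes, 17*9 = 153 variables.
- pigeon clauses: one per pigeon -> 17 clauses
- hole clauses: 9 holes * C(17,2) = 9 * 136 -> 1224 clauses
Total clauses = 17 + 1224 = 1241

1241


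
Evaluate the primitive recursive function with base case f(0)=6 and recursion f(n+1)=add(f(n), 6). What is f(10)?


f(0) = 6
f(1) = add(f(0), 6) = add(6, 6) = 12
f(2) = add(f(1), 6) = add(12, 6) = 18
f(3) = add(f(2), 6) = add(18, 6) = 24
f(4) = add(f(3), 6) = add(24, 6) = 30
f(5) = add(f(4), 6) = add(30, 6) = 36
f(6) = add(f(5), 6) = add(36, 6) = 42
f(7) = add(f(6), 6) = add(42, 6) = 48
f(8) = add(f(7), 6) = add(48, 6) = 54
f(9) = add(f(8), 6) = add(54, 6) = 60
f(10) = add(f(9), 6) = add(60, 6) = 66


66


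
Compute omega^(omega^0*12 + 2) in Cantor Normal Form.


omega^(omega^0*12 + 2):
omega^0 = 1, so the exponent is 12 + 2 = 14 (finite ordinal addition).
Result = omega^14, already a single CNF term.

omega^14


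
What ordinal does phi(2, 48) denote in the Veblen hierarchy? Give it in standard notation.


phi(2, 48):
phi(2, beta) = zeta_beta (the beta-th zeta number, fixed point of epsilon).
phi(2, 48) = zeta_48

zeta_48


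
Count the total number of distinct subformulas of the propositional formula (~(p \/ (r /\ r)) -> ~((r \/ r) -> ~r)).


Formula: (~(p \/ (r /\ r)) -> ~((r \/ r) -> ~r))
Subformulas found:
  1. r
  2. p
  3. ~r
  4. (r \/ r)
  5. (r /\ r)
  6. (p \/ (r /\ r))
  7. ~(p \/ (r /\ r))
  8. ((r \/ r) -> ~r)
  9. ~((r \/ r) -> ~r)
  10. (~(p \/ (r /\ r)) -> ~((r \/ r) -> ~r))
Total distinct subformulas = 10

10


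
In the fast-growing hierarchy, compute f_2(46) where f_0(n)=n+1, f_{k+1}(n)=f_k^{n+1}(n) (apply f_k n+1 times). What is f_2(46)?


f_2(46) = f_1^47(46)
f_1(m) = 2m + 1.
Iterating: f_1^k(n) = 2^k*(n+1) - 1.
f_2(46) = 2^47*(46+1) - 1 = 140737488355328*47 - 1 = 6614661952700415

6614661952700415


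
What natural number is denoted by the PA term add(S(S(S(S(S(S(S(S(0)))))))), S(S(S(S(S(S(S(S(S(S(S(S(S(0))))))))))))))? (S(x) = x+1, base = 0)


add(S^8(0), S^13(0)):
S^8(0) = 8
S^13(0) = 13
8 + 13 = 21

21


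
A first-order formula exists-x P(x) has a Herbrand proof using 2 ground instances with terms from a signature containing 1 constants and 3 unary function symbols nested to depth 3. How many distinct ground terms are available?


Herbrand terms by depth:
Depth 0: 1 constants
Depth 1: 3 new terms (running total: 4)
Depth 2: 9 new terms (running total: 13)
Depth 3: 27 new terms (running total: 40)
Total distinct ground terms = 40

40


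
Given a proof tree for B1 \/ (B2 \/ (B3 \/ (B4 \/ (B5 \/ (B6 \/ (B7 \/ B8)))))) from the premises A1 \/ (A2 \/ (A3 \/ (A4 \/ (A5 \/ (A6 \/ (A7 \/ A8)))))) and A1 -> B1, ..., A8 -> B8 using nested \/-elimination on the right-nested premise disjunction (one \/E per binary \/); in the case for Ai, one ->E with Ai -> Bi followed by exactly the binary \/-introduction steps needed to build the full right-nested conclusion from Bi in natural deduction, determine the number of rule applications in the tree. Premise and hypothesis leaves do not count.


Constructive dilemma with 8 branches, all disjunctions right-nested:
- \/E: the premise has 7 binary \/, each eliminated once: 7 nodes.
- ->E: one per case (Ai with Ai -> Bi gives Bi): 8 nodes.
- \/I: in case i < n, Bi needs 1 step to form Bi \/ (B(i+1) \/ ...) and then i-1 steps to prepend B(i-1), ..., B1, i.e. i steps; in case i = n, B8 needs 7 prepend steps.
  \/I total = (1 + 2 + ... + 7) + 7 = 28 + 7 = 35 nodes.
Total = 7 + 8 + 35 = 50

50


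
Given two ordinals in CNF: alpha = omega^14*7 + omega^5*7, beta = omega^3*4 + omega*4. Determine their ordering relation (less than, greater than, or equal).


Compare term by term from highest exponent:
alpha = omega^14*7 + omega^5*7
beta = omega^3*4 + omega*4
Term 1: alpha has omega^14*7, beta has omega^3*4
Term 2: alpha has omega^5*7, beta has omega^1*4
Result: alpha > beta

alpha > beta


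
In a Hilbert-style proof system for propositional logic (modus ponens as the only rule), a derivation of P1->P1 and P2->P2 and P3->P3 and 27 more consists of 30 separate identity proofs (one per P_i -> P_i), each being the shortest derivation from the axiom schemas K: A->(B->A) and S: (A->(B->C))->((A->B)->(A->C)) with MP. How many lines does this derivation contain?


The shortest proof of A->A from K and S in the Hilbert calculus has exactly 5 lines:
(1) K instance A->((A->A)->A), (2) S instance, (3) MP on 1,2, (4) K instance A->(A->A), (5) MP on 3,4.
For 30 independent identities: 30 * 5 = 150 lines total.

150


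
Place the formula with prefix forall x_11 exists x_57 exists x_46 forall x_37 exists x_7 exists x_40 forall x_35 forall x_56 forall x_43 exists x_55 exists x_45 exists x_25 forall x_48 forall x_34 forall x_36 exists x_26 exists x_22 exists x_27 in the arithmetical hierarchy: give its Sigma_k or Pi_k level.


Leading quantifier is forall, so the class is Pi.
Number of quantifier blocks = alternations + 1 = 7 + 1 = 8.
Classification: Pi_8

Pi_8


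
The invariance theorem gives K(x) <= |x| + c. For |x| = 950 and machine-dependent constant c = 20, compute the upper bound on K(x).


K(x) <= |x| + c = 950 + 20 = 970

970


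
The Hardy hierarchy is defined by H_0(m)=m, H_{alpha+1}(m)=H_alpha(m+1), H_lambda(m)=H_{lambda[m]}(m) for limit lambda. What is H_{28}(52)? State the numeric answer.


H_28(52):
For finite ordinals k, H_k(n) = n + k (each successor step adds 1).
H_28(52) = 52 + 28 = 80

80


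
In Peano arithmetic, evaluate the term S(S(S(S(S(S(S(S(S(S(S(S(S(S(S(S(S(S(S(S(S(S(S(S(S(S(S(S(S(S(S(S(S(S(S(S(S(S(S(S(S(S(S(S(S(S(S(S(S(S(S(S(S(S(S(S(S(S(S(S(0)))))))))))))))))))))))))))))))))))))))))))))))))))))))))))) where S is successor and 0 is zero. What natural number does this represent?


Counting successors applied to 0:
60 applications of S to 0 = 60

60


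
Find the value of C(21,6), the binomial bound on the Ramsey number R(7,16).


R(7,16) <= C(7+16-2, 7-1) = C(21, 6)
C(21, 6) = 21! / (6! * 15!)
= 54264

54264


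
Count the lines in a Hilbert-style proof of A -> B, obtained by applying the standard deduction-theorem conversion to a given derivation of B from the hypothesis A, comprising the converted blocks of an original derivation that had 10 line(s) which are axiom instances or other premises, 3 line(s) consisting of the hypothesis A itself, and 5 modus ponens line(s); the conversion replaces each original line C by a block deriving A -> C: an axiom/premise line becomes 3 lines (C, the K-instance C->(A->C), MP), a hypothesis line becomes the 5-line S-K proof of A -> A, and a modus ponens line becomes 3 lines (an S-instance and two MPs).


Deduction-theorem conversion, block by block:
- 10 axiom/premise lines -> 3 lines each = 30
- 3 hypothesis lines -> 5 lines each (identity proof A->A) = 15
- 5 MP lines -> 3 lines each (S-instance, MP, MP) = 15
Total = 30 + 15 + 15 = 60 lines.

60


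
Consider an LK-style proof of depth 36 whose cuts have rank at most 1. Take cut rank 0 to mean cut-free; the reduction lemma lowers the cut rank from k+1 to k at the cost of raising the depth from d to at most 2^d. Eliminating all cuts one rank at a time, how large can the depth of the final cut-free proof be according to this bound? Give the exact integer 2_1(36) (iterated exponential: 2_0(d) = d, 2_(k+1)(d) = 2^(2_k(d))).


Each rank reduction sends depth d to at most 2^d; cut rank r needs r reductions.
2_0(36) = 36
2_1(36) = 2^36 = 68719476736
Cut-free depth bound = 68719476736

68719476736


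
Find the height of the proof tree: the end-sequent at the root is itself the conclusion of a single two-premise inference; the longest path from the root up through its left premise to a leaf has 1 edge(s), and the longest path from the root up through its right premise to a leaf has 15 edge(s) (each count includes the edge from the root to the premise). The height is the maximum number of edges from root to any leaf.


Longest path through the left premise: 1 edges (measured from the branching sequent)
Longest path through the right premise: 15 edges
Height of the subtree rooted at the branching sequent: max(1, 15) = 15
The branching sequent is the root itself.
Total height = 15

15


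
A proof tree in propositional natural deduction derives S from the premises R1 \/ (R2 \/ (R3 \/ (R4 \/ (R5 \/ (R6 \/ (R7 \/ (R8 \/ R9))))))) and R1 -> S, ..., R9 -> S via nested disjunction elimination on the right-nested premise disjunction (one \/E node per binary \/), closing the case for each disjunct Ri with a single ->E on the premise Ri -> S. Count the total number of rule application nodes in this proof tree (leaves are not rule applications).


The premise R1 \/ (R2 \/ (R3 \/ (R4 \/ (R5 \/ (R6 \/ (R7 \/ (R8 \/ R9))))))) contains 9 disjuncts, hence 8 binary \/ connectives.
- Each binary \/ is eliminated once: 8 \/E nodes.
- Each of the 9 cases Ri derives S by one ->E with Ri -> S: 9 ->E nodes.
Total = 8 + 9 = 17

17


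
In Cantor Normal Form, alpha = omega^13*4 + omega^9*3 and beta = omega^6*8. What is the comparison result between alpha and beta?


Compare term by term from highest exponent:
alpha = omega^13*4 + omega^9*3
beta = omega^6*8
Term 1: alpha has omega^13*4, beta has omega^6*8
Term 2: alpha has omega^9*3, beta has omega^0*0
Result: alpha > beta

alpha > beta


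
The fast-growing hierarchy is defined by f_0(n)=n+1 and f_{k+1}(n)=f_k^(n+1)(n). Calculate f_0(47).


f_0(47) = 47 + 1 = 48

48


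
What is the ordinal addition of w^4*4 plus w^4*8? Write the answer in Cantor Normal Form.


Ordinal addition w^4*4 + w^4*8:
Both terms have the same exponent 4.
w^e*c + w^e*d = w^e*(c+d).
Result = w^4*(4+8) = w^4*12

w^4*12


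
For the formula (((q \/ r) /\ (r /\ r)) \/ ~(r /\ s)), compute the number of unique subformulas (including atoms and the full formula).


Formula: (((q \/ r) /\ (r /\ r)) \/ ~(r /\ s))
Subformulas found:
  1. q
  2. s
  3. r
  4. (q \/ r)
  5. (r /\ r)
  6. (r /\ s)
  7. ~(r /\ s)
  8. ((q \/ r) /\ (r /\ r))
  9. (((q \/ r) /\ (r /\ r)) \/ ~(r /\ s))
Total distinct subformulas = 9

9


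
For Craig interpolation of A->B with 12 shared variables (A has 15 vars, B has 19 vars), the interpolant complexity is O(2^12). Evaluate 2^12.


Shared atoms = 12
Craig interpolant size bound = 2^12
= 4096

4096


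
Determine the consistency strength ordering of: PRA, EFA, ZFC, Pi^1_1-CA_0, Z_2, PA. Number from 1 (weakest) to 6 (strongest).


Ordering by consistency strength:
1. EFA
2. PRA
3. PA
4. Pi^1_1-CA_0
5. Z_2
6. ZFC


PRA=2, EFA=1, ZFC=6, Pi^1_1-CA_0=4, Z_2=5, PA=3


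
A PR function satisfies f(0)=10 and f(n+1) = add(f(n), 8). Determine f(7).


f(0) = 10
f(1) = add(f(0), 8) = add(10, 8) = 18
f(2) = add(f(1), 8) = add(18, 8) = 26
f(3) = add(f(2), 8) = add(26, 8) = 34
f(4) = add(f(3), 8) = add(34, 8) = 42
f(5) = add(f(4), 8) = add(42, 8) = 50
f(6) = add(f(5), 8) = add(50, 8) = 58
f(7) = add(f(6), 8) = add(58, 8) = 66


66


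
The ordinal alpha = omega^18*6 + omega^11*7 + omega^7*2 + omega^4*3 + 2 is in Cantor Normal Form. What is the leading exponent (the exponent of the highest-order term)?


CNF: omega^18*6 + omega^11*7 + omega^7*2 + omega^4*3 + 2
The leading term is omega^18*6, which has exponent 18.

18


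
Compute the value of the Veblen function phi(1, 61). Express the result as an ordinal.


phi(1, 61):
phi(1, beta) = epsilon_beta (the beta-th epsilon number).
phi(1, 61) = epsilon_61

epsilon_61


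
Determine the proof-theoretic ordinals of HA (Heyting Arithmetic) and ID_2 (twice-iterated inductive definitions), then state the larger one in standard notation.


Proof-theoretic ordinal of HA (Heyting Arithmetic): epsilon_0
Proof-theoretic ordinal of ID_2 (twice-iterated inductive definitions): psi_0(epsilon_{Omega_2+1})
Comparing: epsilon_0 < psi_0(epsilon_{Omega_2+1}).
The larger ordinal is psi_0(epsilon_{Omega_2+1}) (from ID_2 (twice-iterated inductive definitions)).

psi_0(epsilon_{Omega_2+1})


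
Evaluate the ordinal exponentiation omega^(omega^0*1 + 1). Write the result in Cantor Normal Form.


omega^(omega^0*1 + 1):
omega^0 = 1, so the exponent is 1 + 1 = 2 (finite ordinal addition).
Result = omega^2, already a single CNF term.

omega^2


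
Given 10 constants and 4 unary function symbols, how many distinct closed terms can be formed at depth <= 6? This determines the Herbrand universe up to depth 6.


Herbrand terms by depth:
Depth 0: 10 constants
Depth 1: 40 new terms (running total: 50)
Depth 2: 160 new terms (running total: 210)
Depth 3: 640 new terms (running total: 850)
Depth 4: 2560 new terms (running total: 3410)
Depth 5: 10240 new terms (running total: 13650)
Depth 6: 40960 new terms (running total: 54610)
Total distinct ground terms = 54610

54610


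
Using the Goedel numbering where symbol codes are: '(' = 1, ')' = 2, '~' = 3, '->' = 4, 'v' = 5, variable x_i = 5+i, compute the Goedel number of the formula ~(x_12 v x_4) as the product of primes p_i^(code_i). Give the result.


Formula: ~(x_12 v x_4)
Symbol codes: [3, 1, 17, 5, 9, 2]
Primes: [2, 3, 5, 7, 11, 13]
p_1^3 = 2^3 = 8
p_2^1 = 3^1 = 3
p_3^17 = 5^17 = 762939453125
p_4^5 = 7^5 = 16807
p_5^9 = 11^9 = 2357947691
p_6^2 = 13^2 = 169
Product = 122634421442974603271484375000

122634421442974603271484375000


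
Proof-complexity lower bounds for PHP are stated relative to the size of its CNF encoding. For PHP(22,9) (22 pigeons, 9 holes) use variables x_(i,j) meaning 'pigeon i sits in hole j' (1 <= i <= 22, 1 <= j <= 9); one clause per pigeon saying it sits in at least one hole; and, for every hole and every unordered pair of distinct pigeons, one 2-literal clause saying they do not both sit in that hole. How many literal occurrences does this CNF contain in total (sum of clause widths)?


PHP(22,9): 22 pigeons, 9 holes, 22*9 = 198 variables.
- pigeon clauses: one per pigeon -> 22 clauses of width 9 -> 198 literals
- hole clauses: 9 holes * C(22,2) = 9 * 231 -> 2079 clauses of width 2 -> 4158 literals
Total literal occurrences = 198 + 4158 = 4356

4356


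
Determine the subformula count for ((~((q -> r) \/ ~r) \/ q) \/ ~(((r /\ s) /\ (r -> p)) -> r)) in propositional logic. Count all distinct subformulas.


Formula: ((~((q -> r) \/ ~r) \/ q) \/ ~(((r /\ s) /\ (r -> p)) -> r))
Subformulas found:
  1. q
  2. s
  3. r
  4. p
  5. ~r
  6. (r /\ s)
  7. (r -> p)
  8. (q -> r)
  9. ((q -> r) \/ ~r)
  10. ~((q -> r) \/ ~r)
  11. ((r /\ s) /\ (r -> p))
  12. (~((q -> r) \/ ~r) \/ q)
  13. (((r /\ s) /\ (r -> p)) -> r)
  14. ~(((r /\ s) /\ (r -> p)) -> r)
  15. ((~((q -> r) \/ ~r) \/ q) \/ ~(((r /\ s) /\ (r -> p)) -> r))
Total distinct subformulas = 15

15


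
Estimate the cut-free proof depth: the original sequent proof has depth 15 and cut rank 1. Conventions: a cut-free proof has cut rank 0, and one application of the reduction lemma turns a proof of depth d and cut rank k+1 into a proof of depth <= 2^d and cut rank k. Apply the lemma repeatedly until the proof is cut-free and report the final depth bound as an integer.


Each rank reduction sends depth d to at most 2^d; cut rank r needs r reductions.
2_0(15) = 15
2_1(15) = 2^15 = 32768
Cut-free depth bound = 32768

32768


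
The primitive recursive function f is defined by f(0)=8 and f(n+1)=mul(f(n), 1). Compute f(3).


f(0) = 8
f(1) = mul(f(0), 1) = mul(8, 1) = 8
f(2) = mul(f(1), 1) = mul(8, 1) = 8
f(3) = mul(f(2), 1) = mul(8, 1) = 8


8


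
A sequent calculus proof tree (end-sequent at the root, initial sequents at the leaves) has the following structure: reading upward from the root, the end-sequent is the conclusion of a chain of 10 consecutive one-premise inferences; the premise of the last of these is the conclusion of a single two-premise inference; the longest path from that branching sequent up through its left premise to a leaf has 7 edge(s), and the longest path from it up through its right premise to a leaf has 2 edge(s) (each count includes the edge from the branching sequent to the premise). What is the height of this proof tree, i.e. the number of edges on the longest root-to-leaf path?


Longest path through the left premise: 7 edges (measured from the branching sequent)
Longest path through the right premise: 2 edges
Height of the subtree rooted at the branching sequent: max(7, 2) = 7
The branching sequent sits 10 edges above the root (the chain of one-premise inferences), so height = 7 + 10 = 17

17


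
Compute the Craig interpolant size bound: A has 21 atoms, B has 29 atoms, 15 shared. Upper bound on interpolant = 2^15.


Shared atoms = 15
Craig interpolant size bound = 2^15
= 32768

32768


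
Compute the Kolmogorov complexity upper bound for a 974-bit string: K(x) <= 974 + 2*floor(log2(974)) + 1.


floor(log2(974)) = 9
2 * 9 = 18
K(x) <= 974 + 18 + 1 = 993

993


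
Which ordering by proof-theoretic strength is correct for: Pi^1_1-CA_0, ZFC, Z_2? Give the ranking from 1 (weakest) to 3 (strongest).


Ordering by consistency strength:
1. Pi^1_1-CA_0
2. Z_2
3. ZFC


Pi^1_1-CA_0=1, ZFC=3, Z_2=2


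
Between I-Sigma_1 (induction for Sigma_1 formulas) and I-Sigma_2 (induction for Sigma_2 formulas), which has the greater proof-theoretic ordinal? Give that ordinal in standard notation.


Proof-theoretic ordinal of I-Sigma_1 (induction for Sigma_1 formulas): omega^omega
Proof-theoretic ordinal of I-Sigma_2 (induction for Sigma_2 formulas): omega^(omega^omega)
Comparing: omega^omega < omega^(omega^omega).
The larger ordinal is omega^(omega^omega) (from I-Sigma_2 (induction for Sigma_2 formulas)).

omega^(omega^omega)


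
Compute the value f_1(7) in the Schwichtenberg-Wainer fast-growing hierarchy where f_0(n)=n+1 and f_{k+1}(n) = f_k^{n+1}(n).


f_1(7) = f_0^8(7)
f_0 adds 1 each time, applied 8 times.
f_1(7) = 7 + 8 = 15

15


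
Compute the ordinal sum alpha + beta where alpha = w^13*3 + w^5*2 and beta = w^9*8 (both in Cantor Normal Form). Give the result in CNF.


Ordinal addition (w^13*3 + w^5*2) + w^9*8:
alpha's leading term has exponent 13 > beta's exponent 9, so it survives.
alpha's tail term has exponent 5 < beta's exponent 9, so it is absorbed by beta.
In ordinal addition, any term followed by a strictly larger-exponent term is absorbed.
Result = w^13*3 + w^9*8

w^13*3 + w^9*8


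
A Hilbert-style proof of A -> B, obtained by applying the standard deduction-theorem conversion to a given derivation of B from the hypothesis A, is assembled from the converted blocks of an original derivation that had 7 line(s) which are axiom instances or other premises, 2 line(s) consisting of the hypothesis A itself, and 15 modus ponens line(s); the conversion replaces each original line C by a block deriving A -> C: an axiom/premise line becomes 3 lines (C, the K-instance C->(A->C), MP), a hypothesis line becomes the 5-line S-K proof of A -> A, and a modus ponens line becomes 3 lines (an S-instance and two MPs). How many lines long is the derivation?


Deduction-theorem conversion, block by block:
- 7 axiom/premise lines -> 3 lines each = 21
- 2 hypothesis lines -> 5 lines each (identity proof A->A) = 10
- 15 MP lines -> 3 lines each (S-instance, MP, MP) = 45
Total = 21 + 10 + 45 = 76 lines.

76


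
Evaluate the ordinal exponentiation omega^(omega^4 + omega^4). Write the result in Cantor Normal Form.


omega^(omega^4 + omega^4):
Both terms of the exponent have the same exponent 4, so they merge: omega^4 + omega^4 = omega^4*(1+1) = omega^4*2.
omega raised to a CNF ordinal is a single CNF term: Result = omega^(omega^4*2)

omega^(omega^4*2)


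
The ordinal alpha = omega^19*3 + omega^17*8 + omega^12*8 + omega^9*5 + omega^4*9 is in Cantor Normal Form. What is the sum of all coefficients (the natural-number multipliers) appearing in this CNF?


CNF: omega^19*3 + omega^17*8 + omega^12*8 + omega^9*5 + omega^4*9
Coefficients: 3 + 8 + 8 + 5 + 9 = 33

33


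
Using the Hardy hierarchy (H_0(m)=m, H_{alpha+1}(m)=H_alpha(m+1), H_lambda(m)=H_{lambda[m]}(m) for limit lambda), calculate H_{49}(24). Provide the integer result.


H_49(24):
For finite ordinals k, H_k(n) = n + k (each successor step adds 1).
H_49(24) = 24 + 49 = 73

73


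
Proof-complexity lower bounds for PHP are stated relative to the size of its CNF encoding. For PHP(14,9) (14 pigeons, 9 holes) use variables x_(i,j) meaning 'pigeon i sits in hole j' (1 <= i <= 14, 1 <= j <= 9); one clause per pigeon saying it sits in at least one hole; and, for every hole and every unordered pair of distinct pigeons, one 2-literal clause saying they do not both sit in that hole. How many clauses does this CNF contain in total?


PHP(14,9): 14 pigeons, 9 holes, 14*9 = 126 variables.
- pigeon clauses: one per pigeon -> 14 clauses
- hole clauses: 9 holes * C(14,2) = 9 * 91 -> 819 clauses
Total clauses = 14 + 819 = 833

833


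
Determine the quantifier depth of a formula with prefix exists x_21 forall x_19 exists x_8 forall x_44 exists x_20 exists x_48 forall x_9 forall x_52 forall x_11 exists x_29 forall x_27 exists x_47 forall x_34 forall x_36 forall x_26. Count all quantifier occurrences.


Quantifier prefix has 15 quantifier symbols.
Quantifier depth = 15

15


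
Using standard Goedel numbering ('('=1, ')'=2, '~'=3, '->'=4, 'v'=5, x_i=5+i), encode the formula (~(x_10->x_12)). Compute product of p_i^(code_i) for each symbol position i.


Formula: (~(x_10->x_12))
Symbol codes: [1, 3, 1, 15, 4, 17, 2, 2]
Primes: [2, 3, 5, 7, 11, 13, 17, 19]
p_1^1 = 2^1 = 2
p_2^3 = 3^3 = 27
p_3^1 = 5^1 = 5
p_4^15 = 7^15 = 4747561509943
p_5^4 = 11^4 = 14641
p_6^17 = 13^17 = 8650415919381337933
p_7^2 = 17^2 = 289
p_8^2 = 19^2 = 361
Product = 16937415396097251567277579868244571805994570

16937415396097251567277579868244571805994570


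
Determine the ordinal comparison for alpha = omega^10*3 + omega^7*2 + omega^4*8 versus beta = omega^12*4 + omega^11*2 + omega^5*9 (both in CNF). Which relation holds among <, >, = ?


Compare term by term from highest exponent:
alpha = omega^10*3 + omega^7*2 + omega^4*8
beta = omega^12*4 + omega^11*2 + omega^5*9
Term 1: alpha has omega^10*3, beta has omega^12*4
Term 2: alpha has omega^7*2, beta has omega^11*2
Term 3: alpha has omega^4*8, beta has omega^5*9
Result: alpha < beta

alpha < beta


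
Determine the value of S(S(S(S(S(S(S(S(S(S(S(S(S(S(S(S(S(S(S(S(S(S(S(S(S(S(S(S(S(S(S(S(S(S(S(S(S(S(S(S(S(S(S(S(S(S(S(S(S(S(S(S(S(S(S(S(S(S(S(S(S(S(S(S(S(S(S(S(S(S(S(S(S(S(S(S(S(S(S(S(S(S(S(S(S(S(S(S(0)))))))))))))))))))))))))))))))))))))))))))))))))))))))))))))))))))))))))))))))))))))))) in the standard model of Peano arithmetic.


Counting successors applied to 0:
88 applications of S to 0 = 88

88


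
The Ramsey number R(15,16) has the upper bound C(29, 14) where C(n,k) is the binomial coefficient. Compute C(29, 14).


R(15,16) <= C(15+16-2, 15-1) = C(29, 14)
C(29, 14) = 29! / (14! * 15!)
= 77558760

77558760


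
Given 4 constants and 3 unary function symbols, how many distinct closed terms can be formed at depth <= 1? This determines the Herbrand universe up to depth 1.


Herbrand terms by depth:
Depth 0: 4 constants
Depth 1: 12 new terms (running total: 16)
Total distinct ground terms = 16

16


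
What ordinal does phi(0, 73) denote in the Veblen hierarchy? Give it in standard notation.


phi(0, 73):
phi(0, beta) = omega^beta by definition.
phi(0, 73) = omega^73

omega^73


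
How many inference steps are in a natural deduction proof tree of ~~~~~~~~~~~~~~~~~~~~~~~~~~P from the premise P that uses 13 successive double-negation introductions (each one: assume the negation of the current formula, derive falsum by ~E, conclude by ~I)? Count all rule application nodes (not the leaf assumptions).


Each double-negation introduction (from C infer ~~C) uses 2 inference nodes: one ~E (C and ~C give falsum) and one ~I (discharge ~C).
13 double negations = 13 * 2 = 26 inference nodes.

26


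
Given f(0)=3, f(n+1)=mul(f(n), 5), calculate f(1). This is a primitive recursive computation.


f(0) = 3
f(1) = mul(f(0), 5) = mul(3, 5) = 15


15


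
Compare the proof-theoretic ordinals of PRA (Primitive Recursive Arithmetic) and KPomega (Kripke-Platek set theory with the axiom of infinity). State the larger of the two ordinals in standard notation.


Proof-theoretic ordinal of PRA (Primitive Recursive Arithmetic): omega^omega
Proof-theoretic ordinal of KPomega (Kripke-Platek set theory with the axiom of infinity): psi_0(epsilon_{Omega+1})
Comparing: omega^omega < psi_0(epsilon_{Omega+1}).
The larger ordinal is psi_0(epsilon_{Omega+1}) (from KPomega (Kripke-Platek set theory with the axiom of infinity)).

psi_0(epsilon_{Omega+1})


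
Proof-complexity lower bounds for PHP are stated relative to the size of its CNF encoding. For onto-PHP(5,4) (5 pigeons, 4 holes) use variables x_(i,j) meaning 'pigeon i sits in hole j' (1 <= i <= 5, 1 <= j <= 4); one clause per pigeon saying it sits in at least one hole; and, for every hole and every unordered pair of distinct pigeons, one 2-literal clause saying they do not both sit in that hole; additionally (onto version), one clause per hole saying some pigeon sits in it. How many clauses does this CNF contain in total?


onto-PHP(5,4): 5 pigeons, 4 holes, 5*4 = 20 variables.
- pigeon clauses: one per pigeon -> 5 clauses
- hole clauses: 4 holes * C(5,2) = 4 * 10 -> 40 clauses
- onto clauses: one per hole -> 4 clauses
Total clauses = 5 + 40 + 4 = 49

49


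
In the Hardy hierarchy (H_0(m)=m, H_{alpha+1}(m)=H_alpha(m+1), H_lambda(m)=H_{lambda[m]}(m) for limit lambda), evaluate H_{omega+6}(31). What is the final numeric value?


H_{omega+6}(31):
Unwind the 6 successor steps: H_{omega+6}(31) = H_omega(31+6) = H_omega(37).
H_omega(m) = H_m(m) = m + m = 2m.
Result = 2 * 37 = 74

74


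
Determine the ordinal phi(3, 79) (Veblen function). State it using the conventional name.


phi(3, 79):
phi(3, beta) = eta_beta (the beta-th eta number, fixed point of zeta).
phi(3, 79) = eta_79

eta_79


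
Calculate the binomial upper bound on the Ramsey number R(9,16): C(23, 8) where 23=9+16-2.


R(9,16) <= C(9+16-2, 9-1) = C(23, 8)
C(23, 8) = 23! / (8! * 15!)
= 490314

490314


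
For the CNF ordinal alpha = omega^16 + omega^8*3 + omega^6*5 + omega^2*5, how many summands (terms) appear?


CNF: omega^16 + omega^8*3 + omega^6*5 + omega^2*5
Count the summands separated by '+':
  term 1: omega^16
  term 2: omega^8*3
  term 3: omega^6*5
  term 4: omega^2*5
Total terms = 4

4


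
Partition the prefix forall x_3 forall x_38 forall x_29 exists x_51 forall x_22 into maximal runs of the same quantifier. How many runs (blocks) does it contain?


Alternations = 2.
Blocks = alternations + 1 = 3

3


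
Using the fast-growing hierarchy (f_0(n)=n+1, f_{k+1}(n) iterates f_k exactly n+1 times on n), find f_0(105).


f_0(105) = 105 + 1 = 106

106


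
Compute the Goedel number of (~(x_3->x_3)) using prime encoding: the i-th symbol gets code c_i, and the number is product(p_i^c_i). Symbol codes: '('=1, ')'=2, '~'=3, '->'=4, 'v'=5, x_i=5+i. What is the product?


Formula: (~(x_3->x_3))
Symbol codes: [1, 3, 1, 8, 4, 8, 2, 2]
Primes: [2, 3, 5, 7, 11, 13, 17, 19]
p_1^1 = 2^1 = 2
p_2^3 = 3^3 = 27
p_3^1 = 5^1 = 5
p_4^8 = 7^8 = 5764801
p_5^4 = 11^4 = 14641
p_6^8 = 13^8 = 815730721
p_7^2 = 17^2 = 289
p_8^2 = 19^2 = 361
Product = 1939414722127441864861185630

1939414722127441864861185630


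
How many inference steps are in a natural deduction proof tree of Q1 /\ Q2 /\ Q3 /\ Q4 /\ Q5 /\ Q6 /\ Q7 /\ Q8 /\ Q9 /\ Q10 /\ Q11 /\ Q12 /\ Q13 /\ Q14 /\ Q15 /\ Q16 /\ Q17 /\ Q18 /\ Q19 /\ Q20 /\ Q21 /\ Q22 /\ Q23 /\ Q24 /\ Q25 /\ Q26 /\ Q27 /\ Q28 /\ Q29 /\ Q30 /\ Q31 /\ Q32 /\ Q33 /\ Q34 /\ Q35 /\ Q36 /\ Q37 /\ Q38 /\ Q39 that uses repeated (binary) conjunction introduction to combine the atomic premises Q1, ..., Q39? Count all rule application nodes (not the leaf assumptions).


The target conjunction has 39 conjuncts, i.e. 38 binary /\ connectives.
Each conjunction-intro joins two pieces, so 39 atoms require 39-1 = 38 applications.
Total inference nodes = 38

38


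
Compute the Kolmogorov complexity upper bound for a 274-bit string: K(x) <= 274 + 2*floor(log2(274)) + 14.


floor(log2(274)) = 8
2 * 8 = 16
K(x) <= 274 + 16 + 14 = 304

304


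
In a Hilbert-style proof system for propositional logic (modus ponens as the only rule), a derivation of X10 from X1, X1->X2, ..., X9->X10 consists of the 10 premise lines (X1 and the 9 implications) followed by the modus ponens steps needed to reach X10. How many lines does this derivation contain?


We have 10 premise lines: X1 and 9 implications.
Each implication is detached once by MP, giving 9 MP lines.
10 premise lines + 9 MP lines = 19 total lines.

19


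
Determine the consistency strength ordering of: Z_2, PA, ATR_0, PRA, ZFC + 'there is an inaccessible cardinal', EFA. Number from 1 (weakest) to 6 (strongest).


Ordering by consistency strength:
1. EFA
2. PRA
3. PA
4. ATR_0
5. Z_2
6. ZFC + 'there is an inaccessible cardinal'


Z_2=5, PA=3, ATR_0=4, PRA=2, ZFC + 'there is an inaccessible cardinal'=6, EFA=1


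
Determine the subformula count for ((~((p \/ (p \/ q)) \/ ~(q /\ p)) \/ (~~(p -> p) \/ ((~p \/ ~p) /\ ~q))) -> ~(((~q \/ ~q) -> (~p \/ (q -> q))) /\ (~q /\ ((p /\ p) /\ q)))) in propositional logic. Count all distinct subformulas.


Formula: ((~((p \/ (p \/ q)) \/ ~(q /\ p)) \/ (~~(p -> p) \/ ((~p \/ ~p) /\ ~q))) -> ~(((~q \/ ~q) -> (~p \/ (q -> q))) /\ (~q /\ ((p /\ p) /\ q))))
Subformulas found:
  1. q
  2. p
  3. ~p
  4. ~q
  5. (q /\ p)
  6. (p -> p)
  7. (q -> q)
  8. (p \/ q)
  9. (p /\ p)
  10. ~(p -> p)
  11. ~(q /\ p)
  12. (~q \/ ~q)
  13. ~~(p -> p)
  14. (~p \/ ~p)
  15. (p \/ (p \/ q))
  16. ((p /\ p) /\ q)
  17. (~p \/ (q -> q))
  18. ((~p \/ ~p) /\ ~q)
  19. (~q /\ ((p /\ p) /\ q))
  20. ((p \/ (p \/ q)) \/ ~(q /\ p))
  21. ~((p \/ (p \/ q)) \/ ~(q /\ p))
  22. ((~q \/ ~q) -> (~p \/ (q -> q)))
  23. (~~(p -> p) \/ ((~p \/ ~p) /\ ~q))
  24. (((~q \/ ~q) -> (~p \/ (q -> q))) /\ (~q /\ ((p /\ p) /\ q)))
  25. ~(((~q \/ ~q) -> (~p \/ (q -> q))) /\ (~q /\ ((p /\ p) /\ q)))
  26. (~((p \/ (p \/ q)) \/ ~(q /\ p)) \/ (~~(p -> p) \/ ((~p \/ ~p) /\ ~q)))
  27. ((~((p \/ (p \/ q)) \/ ~(q /\ p)) \/ (~~(p -> p) \/ ((~p \/ ~p) /\ ~q))) -> ~(((~q \/ ~q) -> (~p \/ (q -> q))) /\ (~q /\ ((p /\ p) /\ q))))
Total distinct subformulas = 27

27


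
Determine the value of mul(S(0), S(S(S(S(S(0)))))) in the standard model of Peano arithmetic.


mul(S^1(0), S^5(0)):
S^1(0) = 1
S^5(0) = 5
1 * 5 = 5

5


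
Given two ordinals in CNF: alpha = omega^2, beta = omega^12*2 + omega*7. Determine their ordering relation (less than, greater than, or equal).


Compare term by term from highest exponent:
alpha = omega^2
beta = omega^12*2 + omega*7
Term 1: alpha has omega^2*1, beta has omega^12*2
Term 2: alpha has omega^0*0, beta has omega^1*7
Result: alpha < beta

alpha < beta


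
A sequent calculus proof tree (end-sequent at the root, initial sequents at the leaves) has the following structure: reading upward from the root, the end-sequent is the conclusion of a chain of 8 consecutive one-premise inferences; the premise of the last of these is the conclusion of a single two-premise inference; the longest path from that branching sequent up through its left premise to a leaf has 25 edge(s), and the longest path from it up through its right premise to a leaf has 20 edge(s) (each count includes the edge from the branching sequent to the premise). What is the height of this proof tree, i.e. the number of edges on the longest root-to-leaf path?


Longest path through the left premise: 25 edges (measured from the branching sequent)
Longest path through the right premise: 20 edges
Height of the subtree rooted at the branching sequent: max(25, 20) = 25
The branching sequent sits 8 edges above the root (the chain of one-premise inferences), so height = 25 + 8 = 33

33


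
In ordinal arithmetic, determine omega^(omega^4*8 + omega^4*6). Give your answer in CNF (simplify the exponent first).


omega^(omega^4*8 + omega^4*6):
Both terms of the exponent have the same exponent 4, so they merge: omega^4*8 + omega^4*6 = omega^4*(8+6) = omega^4*14.
omega raised to a CNF ordinal is a single CNF term: Result = omega^(omega^4*14)

omega^(omega^4*14)


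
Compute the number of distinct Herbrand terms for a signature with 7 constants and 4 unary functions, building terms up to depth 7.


Herbrand terms by depth:
Depth 0: 7 constants
Depth 1: 28 new terms (running total: 35)
Depth 2: 112 new terms (running total: 147)
Depth 3: 448 new terms (running total: 595)
Depth 4: 1792 new terms (running total: 2387)
Depth 5: 7168 new terms (running total: 9555)
Depth 6: 28672 new terms (running total: 38227)
Depth 7: 114688 new terms (running total: 152915)
Total distinct ground terms = 152915

152915


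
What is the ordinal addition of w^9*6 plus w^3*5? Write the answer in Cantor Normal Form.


Ordinal addition w^9*6 + w^3*5:
Leading exponent of alpha (9) > leading exponent of beta (3).
Since alpha's term has higher exponent than beta's leading term,
the sum is simply alpha followed by beta.
Result = w^9*6 + w^3*5

w^9*6 + w^3*5


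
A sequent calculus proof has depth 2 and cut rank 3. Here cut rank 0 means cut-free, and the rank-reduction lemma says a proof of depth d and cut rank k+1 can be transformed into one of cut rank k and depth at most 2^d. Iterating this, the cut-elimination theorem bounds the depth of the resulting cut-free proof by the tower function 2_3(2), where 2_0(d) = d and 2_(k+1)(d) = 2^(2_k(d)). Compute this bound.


Each rank reduction sends depth d to at most 2^d; cut rank r needs r reductions.
2_0(2) = 2
2_1(2) = 2^2 = 4
2_2(2) = 2^4 = 16
2_3(2) = 2^16 = 65536
Cut-free depth bound = 65536

65536


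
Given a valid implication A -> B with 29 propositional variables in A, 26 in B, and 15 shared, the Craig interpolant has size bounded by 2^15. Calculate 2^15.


Shared atoms = 15
Craig interpolant size bound = 2^15
= 32768

32768


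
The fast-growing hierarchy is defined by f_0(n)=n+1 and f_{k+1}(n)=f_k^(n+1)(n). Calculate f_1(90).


f_1(90) = f_0^91(90)
f_0 adds 1 each time, applied 91 times.
f_1(90) = 90 + 91 = 181

181


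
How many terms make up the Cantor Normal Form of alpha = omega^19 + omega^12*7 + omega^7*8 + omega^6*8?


CNF: omega^19 + omega^12*7 + omega^7*8 + omega^6*8
Count the summands separated by '+':
  term 1: omega^19
  term 2: omega^12*7
  term 3: omega^7*8
  term 4: omega^6*8
Total terms = 4

4


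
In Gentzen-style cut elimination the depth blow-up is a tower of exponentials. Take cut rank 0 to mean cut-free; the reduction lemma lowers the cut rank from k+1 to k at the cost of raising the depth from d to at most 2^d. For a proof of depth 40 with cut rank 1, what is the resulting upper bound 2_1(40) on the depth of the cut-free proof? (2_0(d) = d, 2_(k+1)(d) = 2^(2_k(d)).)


Each rank reduction sends depth d to at most 2^d; cut rank r needs r reductions.
2_0(40) = 40
2_1(40) = 2^40 = 1099511627776
Cut-free depth bound = 1099511627776

1099511627776
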